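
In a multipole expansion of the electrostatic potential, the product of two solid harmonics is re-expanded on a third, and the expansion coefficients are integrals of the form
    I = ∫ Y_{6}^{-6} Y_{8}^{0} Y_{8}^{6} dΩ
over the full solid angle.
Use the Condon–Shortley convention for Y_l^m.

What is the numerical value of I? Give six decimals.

Rules hold: Σm=0, L=22 even, 2≤8≤14.
N = 13·17·17 = 3757
Δ = 6!·6!·10!/23! = 1/13742520792
Racah Σ t=0..6: t=0:+1/41803776000 t=1:−1/435456000 t=2:+1/39813120 t=3:−1/18662400 t=4:+1/39813120 t=5:−1/435456000 t=6:+1/41803776000 = -11/1393459200
⇒ 3j(6 8 8; 0 0 0)² = 600/96577, sgn -1
Racah Σ t=6..6: t=6:+1/41803776000 = 1/41803776000
⇒ 3j(6 8 8; -6 0 6)² = 42/7429, sgn +1
4πI² = N·(3j₀)²·(3jₘ)² = 25200/190969
I = -1·√(0.131959/4π) = -0.10247405

-0.102474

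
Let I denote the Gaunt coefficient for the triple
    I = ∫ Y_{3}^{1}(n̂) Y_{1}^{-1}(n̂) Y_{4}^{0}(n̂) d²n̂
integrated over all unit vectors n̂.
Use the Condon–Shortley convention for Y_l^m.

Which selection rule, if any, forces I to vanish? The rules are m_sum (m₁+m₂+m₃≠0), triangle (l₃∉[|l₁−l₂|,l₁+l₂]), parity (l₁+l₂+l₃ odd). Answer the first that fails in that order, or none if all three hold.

none

azimuthal sum: 1 − 1 + 0 = 0  ✓
2 ≤ 4 ≤ 4 (triangle on l)  ✓
L = 3 + 1 + 4 = 8 (even)  ✓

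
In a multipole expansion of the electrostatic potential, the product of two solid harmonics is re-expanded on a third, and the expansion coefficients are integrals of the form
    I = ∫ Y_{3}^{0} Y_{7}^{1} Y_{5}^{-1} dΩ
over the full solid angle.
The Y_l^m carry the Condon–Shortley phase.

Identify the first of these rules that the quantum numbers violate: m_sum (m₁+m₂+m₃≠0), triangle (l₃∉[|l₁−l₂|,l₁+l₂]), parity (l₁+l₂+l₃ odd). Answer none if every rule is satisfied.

m₁+m₂+m₃ = 0 + 1 − 1 = 0  ✓
triangle: |3−7|=4 ≤ l₃=5 ≤ 3+7=10  ✓
parity: l₁+l₂+l₃ = 15 is odd  ✗

parity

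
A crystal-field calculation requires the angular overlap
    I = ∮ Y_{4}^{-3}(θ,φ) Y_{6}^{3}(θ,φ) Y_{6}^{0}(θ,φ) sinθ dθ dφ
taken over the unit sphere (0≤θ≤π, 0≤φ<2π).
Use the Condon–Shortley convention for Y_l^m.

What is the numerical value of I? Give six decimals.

m-sum 0 ✓  L=16 even ✓  2≤6≤10 ✓
Π(2lᵢ+1) = 9×13×13 = 1521
triangle coeff Δ(4,6,6) = 1/15315300
Σ_t [0,4]: t=0:+1/829440 t=1:−1/25920 t=2:+1/9216 t=3:−1/25920 t=4:+1/829440 = 7/207360
(3j)²=28/2431 [(4 6 6; 0 0 0)], sign=+1
Σ_t [3,4]: t=3:−1/207360 t=4:+1/103680 = 1/207360
(3j)²=21/2431 [(4 6 6; -3 3 0)], sign=+1
⇒ 4πI² = 5292/34969
I = (+1)√(5292/34969/(4π)) = 0.10973960

0.109740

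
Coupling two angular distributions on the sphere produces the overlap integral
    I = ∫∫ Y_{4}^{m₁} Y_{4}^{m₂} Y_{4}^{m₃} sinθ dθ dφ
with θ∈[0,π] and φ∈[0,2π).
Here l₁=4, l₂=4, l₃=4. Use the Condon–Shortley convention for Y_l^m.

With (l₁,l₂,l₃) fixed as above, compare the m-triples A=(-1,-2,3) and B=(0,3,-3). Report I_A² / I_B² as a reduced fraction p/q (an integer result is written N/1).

10/63

Same 4,4,4: normalisation and zero-m 3j drop out of the ratio.
A: Δ: 4! 4! 4! / 13! → 1/450450; sum: t=1:−1/864 t=2:+1/576 = 1/1728; 3j²(4 4 4; -1 -2 3) = Δ·Π!·Σ² = 5/1287  (sign -1)
B: Δ: 4! 4! 4! / 13! → 1/450450; sum: t=3:−1/864 t=4:+1/3456 = -1/1152; 3j²(4 4 4; 0 3 -3) = Δ·Π!·Σ² = 7/286  (sign +1)
I_A²/I_B² = (5/1287)/(7/286) = 10/63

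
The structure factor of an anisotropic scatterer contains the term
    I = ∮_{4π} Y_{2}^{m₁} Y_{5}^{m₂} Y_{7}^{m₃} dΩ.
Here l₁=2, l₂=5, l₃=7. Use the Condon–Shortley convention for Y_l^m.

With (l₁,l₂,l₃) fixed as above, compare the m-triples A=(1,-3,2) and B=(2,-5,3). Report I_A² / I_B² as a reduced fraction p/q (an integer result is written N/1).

90/1

l's match ⇒ only the (l;m) 3-j factors differ between A and B.
A: triangle coeff Δ(2,5,7) = 1/15015; Σ_t [0,0]: t=0:+1/483840 = 1/483840; (3j)²=6/1001 [(2 5 7; 1 -3 2)], sign=-1
B: triangle coeff Δ(2,5,7) = 1/15015; Σ_t [0,0]: t=0:+1/87091200 = 1/87091200; (3j)²=1/15015 [(2 5 7; 2 -5 3)], sign=+1
I_A²/I_B² = (6/1001)/(1/15015) = 90/1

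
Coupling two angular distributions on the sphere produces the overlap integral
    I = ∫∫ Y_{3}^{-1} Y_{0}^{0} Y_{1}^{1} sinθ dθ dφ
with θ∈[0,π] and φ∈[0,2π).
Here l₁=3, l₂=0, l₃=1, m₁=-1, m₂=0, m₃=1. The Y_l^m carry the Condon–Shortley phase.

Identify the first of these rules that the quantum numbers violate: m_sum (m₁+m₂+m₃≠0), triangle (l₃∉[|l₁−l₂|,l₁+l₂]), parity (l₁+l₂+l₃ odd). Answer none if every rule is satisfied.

Σmᵢ = 0  ✓
l₃∈[|l₁−l₂|,l₁+l₂]=[3,3], have l₃=1  ✗
Σlᵢ = 4 ⇒ even

triangle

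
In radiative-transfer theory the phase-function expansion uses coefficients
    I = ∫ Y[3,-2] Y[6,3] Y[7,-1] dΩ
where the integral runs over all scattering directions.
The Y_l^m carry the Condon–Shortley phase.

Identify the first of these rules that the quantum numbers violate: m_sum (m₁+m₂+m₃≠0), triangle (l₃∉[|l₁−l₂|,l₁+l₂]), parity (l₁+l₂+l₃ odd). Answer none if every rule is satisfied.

azimuthal sum: -2 + 3 − 1 = 0  ✓
3 ≤ 7 ≤ 9 (triangle on l)  ✓
L = 3 + 6 + 7 = 16 (even)  ✓

none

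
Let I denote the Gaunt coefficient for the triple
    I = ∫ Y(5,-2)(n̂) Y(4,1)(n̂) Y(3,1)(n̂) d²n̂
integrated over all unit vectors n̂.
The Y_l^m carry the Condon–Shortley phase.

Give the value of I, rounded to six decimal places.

m-sum 0 ✓  L=12 even ✓  1≤3≤9 ✓
Π(2lᵢ+1) = 11×9×7 = 693
triangle coeff Δ(5,4,3) = 1/180180
Σ_t [2,4]: t=2:+1/576 t=3:−1/144 t=4:+1/576 = -1/288
(3j)²=20/1001 [(5 4 3; 0 0 0)], sign=+1
Σ_t [3,5]: t=3:−1/1728 t=4:+1/288 t=5:−1/960 = 1/540
(3j)²=128/6435 [(5 4 3; -2 1 1)], sign=+1
⇒ 4πI² = 512/1859
I = (+1)√(512/1859/(4π)) = 0.14804384

0.148044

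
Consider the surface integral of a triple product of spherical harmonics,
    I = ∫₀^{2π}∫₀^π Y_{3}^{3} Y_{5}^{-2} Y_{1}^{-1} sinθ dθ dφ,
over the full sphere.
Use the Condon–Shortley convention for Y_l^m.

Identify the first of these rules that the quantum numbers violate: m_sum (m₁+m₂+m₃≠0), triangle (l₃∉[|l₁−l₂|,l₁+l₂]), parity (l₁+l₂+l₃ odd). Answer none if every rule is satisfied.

triangle

Σmᵢ = 0  ✓
l₃∈[|l₁−l₂|,l₁+l₂]=[2,8], have l₃=1  ✗
Σlᵢ = 9 ⇒ odd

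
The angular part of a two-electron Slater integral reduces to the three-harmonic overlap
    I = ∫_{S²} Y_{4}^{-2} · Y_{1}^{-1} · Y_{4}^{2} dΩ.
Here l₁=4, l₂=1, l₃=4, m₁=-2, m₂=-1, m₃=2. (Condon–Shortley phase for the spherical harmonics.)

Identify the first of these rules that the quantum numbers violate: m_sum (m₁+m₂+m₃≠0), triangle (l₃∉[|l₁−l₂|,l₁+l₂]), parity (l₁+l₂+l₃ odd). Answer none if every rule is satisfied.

m_sum

Σmᵢ = -1  ✗
l₃∈[|l₁−l₂|,l₁+l₂]=[3,5], have l₃=4
Σlᵢ = 9 ⇒ odd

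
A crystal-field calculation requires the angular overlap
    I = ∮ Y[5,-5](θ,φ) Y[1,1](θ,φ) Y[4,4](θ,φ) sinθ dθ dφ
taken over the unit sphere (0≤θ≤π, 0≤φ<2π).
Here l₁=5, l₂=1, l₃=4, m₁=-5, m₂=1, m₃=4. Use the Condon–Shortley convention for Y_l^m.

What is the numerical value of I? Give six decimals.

-0.329416

Rules hold: Σm=0, L=10 even, 4≤4≤6.
N = 11·3·9 = 297
Δ = 2!·8!·0!/11! = 1/495
Racah Σ t=1..1: t=1:−1/576 = -1/576
⇒ 3j(5 1 4; 0 0 0)² = 5/99, sgn -1
Racah Σ t=2..2: t=2:+1/80640 = 1/80640
⇒ 3j(5 1 4; -5 1 4)² = 1/11, sgn +1
4πI² = N·(3j₀)²·(3jₘ)² = 15/11
I = -1·√(1.36364/4π) = -0.32941575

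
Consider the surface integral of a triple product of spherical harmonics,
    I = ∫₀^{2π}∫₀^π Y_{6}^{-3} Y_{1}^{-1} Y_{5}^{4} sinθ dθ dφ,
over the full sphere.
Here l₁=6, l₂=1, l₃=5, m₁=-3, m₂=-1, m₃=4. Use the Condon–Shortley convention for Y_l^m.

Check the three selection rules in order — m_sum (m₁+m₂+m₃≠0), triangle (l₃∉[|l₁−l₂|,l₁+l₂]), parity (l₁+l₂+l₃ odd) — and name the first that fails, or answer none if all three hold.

Σmᵢ = 0  ✓
l₃∈[|l₁−l₂|,l₁+l₂]=[5,7], have l₃=5  ✓
Σlᵢ = 12 ⇒ even  ✓

none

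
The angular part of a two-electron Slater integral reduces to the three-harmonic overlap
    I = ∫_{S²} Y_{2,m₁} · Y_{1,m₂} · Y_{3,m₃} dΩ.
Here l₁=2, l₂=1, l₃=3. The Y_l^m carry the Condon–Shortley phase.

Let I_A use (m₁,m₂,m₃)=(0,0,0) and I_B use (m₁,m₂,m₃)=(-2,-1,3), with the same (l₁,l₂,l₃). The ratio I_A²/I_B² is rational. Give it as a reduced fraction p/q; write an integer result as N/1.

3/5

Shared (l₁,l₂,l₃)=(2,1,3): N and (l;000)² cancel in I_A²/I_B².
A: Δ = 0!·4!·2!/7! = 1/105; Racah Σ t=0..0: t=0:+1/4 = 1/4; ⇒ 3j(2 1 3; 0 0 0)² = 3/35, sgn -1
B: Δ = 0!·4!·2!/7! = 1/105; Racah Σ t=0..0: t=0:+1/48 = 1/48; ⇒ 3j(2 1 3; -2 -1 3)² = 1/7, sgn +1
I_A²/I_B² = (3/35)/(1/7) = 3/5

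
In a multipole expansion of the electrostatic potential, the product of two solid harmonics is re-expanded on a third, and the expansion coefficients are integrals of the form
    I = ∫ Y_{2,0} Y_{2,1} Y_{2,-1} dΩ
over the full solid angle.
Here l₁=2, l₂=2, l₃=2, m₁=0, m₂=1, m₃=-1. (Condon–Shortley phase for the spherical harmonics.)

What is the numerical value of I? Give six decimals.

-0.090112

Rules hold: Σm=0, L=6 even, 0≤2≤4.
N = 5·5·5 = 125
Δ = 2!·2!·2!/7! = 1/630
Racah Σ t=0..2: t=0:+1/8 t=1:−1/1 t=2:+1/8 = -3/4
⇒ 3j(2 2 2; 0 0 0)² = 2/35, sgn -1
Racah Σ t=1..2: t=1:−1/2 t=2:+1/4 = -1/4
⇒ 3j(2 2 2; 0 1 -1)² = 1/70, sgn +1
4πI² = N·(3j₀)²·(3jₘ)² = 5/49
I = -1·√(0.102041/4π) = -0.09011188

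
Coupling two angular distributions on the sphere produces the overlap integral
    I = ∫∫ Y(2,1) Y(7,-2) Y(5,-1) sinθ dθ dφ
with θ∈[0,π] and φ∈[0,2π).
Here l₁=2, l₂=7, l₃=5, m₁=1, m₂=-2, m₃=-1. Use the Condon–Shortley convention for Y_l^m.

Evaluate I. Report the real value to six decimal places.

0.000000

Σmᵢ = -2 ≠ 0, so the φ-integral vanishes; I = 0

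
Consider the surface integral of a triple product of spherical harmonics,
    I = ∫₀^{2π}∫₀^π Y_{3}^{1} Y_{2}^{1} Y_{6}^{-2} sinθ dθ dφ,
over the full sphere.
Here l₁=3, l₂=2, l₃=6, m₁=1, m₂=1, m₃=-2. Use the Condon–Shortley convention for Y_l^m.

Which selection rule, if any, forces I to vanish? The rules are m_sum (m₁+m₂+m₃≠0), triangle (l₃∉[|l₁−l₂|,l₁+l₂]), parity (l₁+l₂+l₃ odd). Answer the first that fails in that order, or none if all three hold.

m₁+m₂+m₃ = 1 + 1 − 2 = 0  ✓
triangle: |3−2|=1 ≤ l₃=6 ≤ 3+2=5  ✗
parity: l₁+l₂+l₃ = 11 is odd

triangle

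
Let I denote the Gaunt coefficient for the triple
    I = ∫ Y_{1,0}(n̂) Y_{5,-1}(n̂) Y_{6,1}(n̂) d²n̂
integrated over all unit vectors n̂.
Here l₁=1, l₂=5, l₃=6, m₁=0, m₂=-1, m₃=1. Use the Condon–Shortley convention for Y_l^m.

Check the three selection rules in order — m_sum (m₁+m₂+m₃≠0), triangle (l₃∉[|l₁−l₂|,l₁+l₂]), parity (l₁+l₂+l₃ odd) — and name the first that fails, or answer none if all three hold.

none

azimuthal sum: 0 − 1 + 1 = 0  ✓
4 ≤ 6 ≤ 6 (triangle on l)  ✓
L = 1 + 5 + 6 = 12 (even)  ✓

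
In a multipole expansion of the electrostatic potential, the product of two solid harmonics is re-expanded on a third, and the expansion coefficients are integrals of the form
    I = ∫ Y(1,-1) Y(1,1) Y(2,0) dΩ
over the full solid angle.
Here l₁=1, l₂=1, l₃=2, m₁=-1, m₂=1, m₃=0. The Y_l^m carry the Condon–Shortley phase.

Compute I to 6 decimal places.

m-sum 0 ✓  L=4 even ✓  0≤2≤2 ✓
Π(2lᵢ+1) = 3×3×5 = 45
triangle coeff Δ(1,1,2) = 1/30
Σ_t [0,0]: t=0:+1/1 = 1/1
(3j)²=2/15 [(1 1 2; 0 0 0)], sign=+1
Σ_t [0,0]: t=0:+1/4 = 1/4
(3j)²=1/30 [(1 1 2; -1 1 0)], sign=+1
⇒ 4πI² = 1/5
I = (+1)√(1/5/(4π)) = 0.12615663

0.126157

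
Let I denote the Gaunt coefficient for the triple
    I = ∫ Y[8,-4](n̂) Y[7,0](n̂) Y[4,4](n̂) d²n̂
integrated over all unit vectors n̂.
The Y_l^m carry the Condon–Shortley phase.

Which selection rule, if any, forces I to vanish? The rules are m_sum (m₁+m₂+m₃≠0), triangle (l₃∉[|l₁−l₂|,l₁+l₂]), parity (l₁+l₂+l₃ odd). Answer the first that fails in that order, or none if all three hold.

parity

azimuthal sum: -4 + 0 + 4 = 0  ✓
1 ≤ 4 ≤ 15 (triangle on l)  ✓
L = 8 + 7 + 4 = 19 (odd)  ✗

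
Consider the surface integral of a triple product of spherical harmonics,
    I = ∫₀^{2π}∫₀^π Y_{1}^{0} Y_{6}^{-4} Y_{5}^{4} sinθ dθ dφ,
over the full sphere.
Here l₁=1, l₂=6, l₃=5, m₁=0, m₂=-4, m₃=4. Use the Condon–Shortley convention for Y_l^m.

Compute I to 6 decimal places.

Rules hold: Σm=0, L=12 even, 5≤5≤7.
N = 3·13·11 = 429
Δ = 2!·0!·10!/13! = 1/858
Racah Σ t=1..1: t=1:−1/14400 = -1/14400
⇒ 3j(1 6 5; 0 0 0)² = 6/143, sgn +1
Racah Σ t=1..1: t=1:−1/362880 = -1/362880
⇒ 3j(1 6 5; 0 -4 4)² = 10/429, sgn +1
4πI² = N·(3j₀)²·(3jₘ)² = 60/143
I = +1·√(0.41958/4π) = 0.18272698

0.182727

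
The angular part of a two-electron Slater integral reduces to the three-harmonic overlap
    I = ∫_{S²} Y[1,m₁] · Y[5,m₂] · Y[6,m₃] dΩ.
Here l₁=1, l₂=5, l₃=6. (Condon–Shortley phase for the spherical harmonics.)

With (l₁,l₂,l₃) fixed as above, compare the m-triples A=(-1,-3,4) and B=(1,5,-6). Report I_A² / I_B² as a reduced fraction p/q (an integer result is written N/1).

15/22

Shared (l₁,l₂,l₃)=(1,5,6): N and (l;000)² cancel in I_A²/I_B².
A: Δ = 0!·2!·10!/13! = 1/858; Racah Σ t=0..0: t=0:+1/161280 = 1/161280; ⇒ 3j(1 5 6; -1 -3 4)² = 15/286, sgn +1
B: Δ = 0!·2!·10!/13! = 1/858; Racah Σ t=0..0: t=0:+1/7257600 = 1/7257600; ⇒ 3j(1 5 6; 1 5 -6)² = 1/13, sgn +1
I_A²/I_B² = (15/286)/(1/13) = 15/22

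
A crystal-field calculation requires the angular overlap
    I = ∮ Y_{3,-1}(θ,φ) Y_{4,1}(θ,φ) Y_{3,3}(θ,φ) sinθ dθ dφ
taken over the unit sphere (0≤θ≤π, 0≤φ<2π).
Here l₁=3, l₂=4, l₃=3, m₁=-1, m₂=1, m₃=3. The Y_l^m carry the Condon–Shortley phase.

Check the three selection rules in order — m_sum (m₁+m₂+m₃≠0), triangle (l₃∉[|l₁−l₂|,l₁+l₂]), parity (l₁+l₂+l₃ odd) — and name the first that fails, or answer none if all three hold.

azimuthal sum: -1 + 1 + 3 = 3  ✗
1 ≤ 3 ≤ 7 (triangle on l)
L = 3 + 4 + 3 = 10 (even)

m_sum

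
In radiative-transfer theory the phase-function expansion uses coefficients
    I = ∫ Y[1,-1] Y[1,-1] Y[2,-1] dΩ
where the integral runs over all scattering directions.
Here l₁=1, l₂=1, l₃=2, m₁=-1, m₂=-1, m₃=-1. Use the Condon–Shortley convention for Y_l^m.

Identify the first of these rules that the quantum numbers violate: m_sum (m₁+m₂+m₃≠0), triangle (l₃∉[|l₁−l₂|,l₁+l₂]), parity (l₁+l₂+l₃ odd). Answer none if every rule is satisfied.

m₁+m₂+m₃ = -1 − 1 − 1 = -3  ✗
triangle: |1−1|=0 ≤ l₃=2 ≤ 1+1=2
parity: l₁+l₂+l₃ = 4 is even

m_sum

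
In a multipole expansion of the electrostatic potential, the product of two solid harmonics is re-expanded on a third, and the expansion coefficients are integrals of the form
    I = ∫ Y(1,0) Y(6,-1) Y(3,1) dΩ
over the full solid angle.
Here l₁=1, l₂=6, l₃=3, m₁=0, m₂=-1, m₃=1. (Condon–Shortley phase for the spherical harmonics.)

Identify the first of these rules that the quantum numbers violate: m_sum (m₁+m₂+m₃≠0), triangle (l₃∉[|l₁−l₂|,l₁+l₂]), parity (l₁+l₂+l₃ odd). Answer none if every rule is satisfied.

triangle

Σmᵢ = 0  ✓
l₃∈[|l₁−l₂|,l₁+l₂]=[5,7], have l₃=3  ✗
Σlᵢ = 10 ⇒ even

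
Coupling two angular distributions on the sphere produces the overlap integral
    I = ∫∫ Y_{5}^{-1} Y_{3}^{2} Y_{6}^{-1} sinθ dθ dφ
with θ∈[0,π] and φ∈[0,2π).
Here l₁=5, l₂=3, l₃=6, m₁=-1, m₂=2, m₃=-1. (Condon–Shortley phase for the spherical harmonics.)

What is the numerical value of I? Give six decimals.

0.134828

m-sum 0 ✓  L=14 even ✓  2≤6≤8 ✓
Π(2lᵢ+1) = 11×7×13 = 1001
triangle coeff Δ(5,3,6) = 1/675675
Σ_t [0,2]: t=0:+1/8640 t=1:−1/2304 t=2:+1/8640 = -7/34560
(3j)²=7/429 [(5 3 6; 0 0 0)], sign=-1
Σ_t [1,2]: t=1:−1/17280 t=2:+1/6912 = 1/11520
(3j)²=2/143 [(5 3 6; -1 2 -1)], sign=-1
⇒ 4πI² = 98/429
I = (+1)√(98/429/(4π)) = 0.13482780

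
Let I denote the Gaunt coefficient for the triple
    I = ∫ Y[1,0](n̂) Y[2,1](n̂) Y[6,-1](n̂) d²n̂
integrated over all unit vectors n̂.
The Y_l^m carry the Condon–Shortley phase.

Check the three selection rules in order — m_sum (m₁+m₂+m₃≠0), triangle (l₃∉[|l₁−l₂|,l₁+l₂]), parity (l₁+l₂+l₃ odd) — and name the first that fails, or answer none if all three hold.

triangle

azimuthal sum: 0 + 1 − 1 = 0  ✓
1 ≤ 6 ≤ 3 (triangle on l)  ✗
L = 1 + 2 + 6 = 9 (odd)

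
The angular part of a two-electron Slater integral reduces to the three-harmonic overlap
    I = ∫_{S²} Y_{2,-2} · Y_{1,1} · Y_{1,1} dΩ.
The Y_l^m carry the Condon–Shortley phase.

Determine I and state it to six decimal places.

0.309019

m-sum 0 ✓  L=4 even ✓  1≤1≤3 ✓
Π(2lᵢ+1) = 5×3×3 = 45
triangle coeff Δ(2,1,1) = 1/30
Σ_t [1,1]: t=1:−1/1 = -1/1
(3j)²=2/15 [(2 1 1; 0 0 0)], sign=+1
Σ_t [2,2]: t=2:+1/4 = 1/4
(3j)²=1/5 [(2 1 1; -2 1 1)], sign=+1
⇒ 4πI² = 6/5
I = (+1)√(6/5/(4π)) = 0.30901936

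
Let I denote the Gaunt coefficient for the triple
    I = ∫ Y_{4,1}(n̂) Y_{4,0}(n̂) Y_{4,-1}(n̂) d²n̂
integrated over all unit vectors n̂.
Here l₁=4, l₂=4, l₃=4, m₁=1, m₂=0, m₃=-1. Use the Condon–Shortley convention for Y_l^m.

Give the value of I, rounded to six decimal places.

m-sum 0 ✓  L=12 even ✓  0≤4≤8 ✓
Π(2lᵢ+1) = 9×9×9 = 729
triangle coeff Δ(4,4,4) = 1/450450
Σ_t [0,4]: t=0:+1/13824 t=1:−1/216 t=2:+1/64 t=3:−1/216 t=4:+1/13824 = 5/768
(3j)²=18/1001 [(4 4 4; 0 0 0)], sign=+1
Σ_t [0,3]: t=0:+1/3456 t=1:−1/144 t=2:+1/96 t=3:−1/864 = 1/384
(3j)²=9/2002 [(4 4 4; 1 0 -1)], sign=-1
⇒ 4πI² = 59049/1002001
I = (-1)√(59049/1002001/(4π)) = -0.06848055

-0.068481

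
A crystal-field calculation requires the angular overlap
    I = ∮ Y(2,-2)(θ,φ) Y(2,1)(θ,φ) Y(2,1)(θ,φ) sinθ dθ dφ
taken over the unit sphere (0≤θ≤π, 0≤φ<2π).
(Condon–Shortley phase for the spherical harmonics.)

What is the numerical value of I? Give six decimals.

Rules hold: Σm=0, L=6 even, 0≤2≤4.
N = 5·5·5 = 125
Δ = 2!·2!·2!/7! = 1/630
Racah Σ t=0..2: t=0:+1/8 t=1:−1/1 t=2:+1/8 = -3/4
⇒ 3j(2 2 2; 0 0 0)² = 2/35, sgn -1
Racah Σ t=2..2: t=2:+1/4 = 1/4
⇒ 3j(2 2 2; -2 1 1)² = 3/35, sgn -1
4πI² = N·(3j₀)²·(3jₘ)² = 30/49
I = +1·√(0.612245/4π) = 0.22072812

0.220728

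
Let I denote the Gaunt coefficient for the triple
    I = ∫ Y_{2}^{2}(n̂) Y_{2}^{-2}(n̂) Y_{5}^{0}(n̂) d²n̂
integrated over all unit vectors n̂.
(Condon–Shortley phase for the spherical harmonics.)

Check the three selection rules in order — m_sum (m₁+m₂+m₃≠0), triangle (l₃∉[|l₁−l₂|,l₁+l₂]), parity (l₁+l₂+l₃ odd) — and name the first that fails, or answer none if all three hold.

azimuthal sum: 2 − 2 + 0 = 0  ✓
0 ≤ 5 ≤ 4 (triangle on l)  ✗
L = 2 + 2 + 5 = 9 (odd)

triangle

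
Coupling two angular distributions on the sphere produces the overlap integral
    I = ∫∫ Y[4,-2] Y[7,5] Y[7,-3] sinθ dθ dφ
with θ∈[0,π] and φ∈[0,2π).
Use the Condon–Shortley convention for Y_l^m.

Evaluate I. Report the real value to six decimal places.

Checks pass: Σm=0; 18 even; l₃=7∈[3,11].
(2·4+1)(2·7+1)(2·7+1) = 2025
Δ: 4! 4! 10! / 19! → 1/58198140
sum: t=0:+1/17418240 t=1:−1/622080 t=2:+1/230400 t=3:−1/622080 t=4:+1/17418240 = 1/806400
3j²(4 7 7; 0 0 0) = Δ·Π!·Σ² = 2268/230945  (sign -1)
sum: t=2:+1/348364800 t=3:−1/13063680 t=4:+1/7741440 = 29/522547200
3j²(4 7 7; -2 5 -3) = Δ·Π!·Σ² = 1682/264537  (sign +1)
combine: 4πI² = 2025·2268/230945·1682/264537 = 24523560/193947611
take √, sign -1: I = -0.10031009

-0.100310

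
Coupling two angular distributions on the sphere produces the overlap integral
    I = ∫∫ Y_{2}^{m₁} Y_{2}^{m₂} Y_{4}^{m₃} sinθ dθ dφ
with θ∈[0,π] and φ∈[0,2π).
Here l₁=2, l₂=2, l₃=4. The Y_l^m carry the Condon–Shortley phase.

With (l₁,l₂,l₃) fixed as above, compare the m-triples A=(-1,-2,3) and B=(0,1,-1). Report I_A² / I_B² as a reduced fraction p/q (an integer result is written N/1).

7/6

l's match ⇒ only the (l;m) 3-j factors differ between A and B.
A: triangle coeff Δ(2,2,4) = 1/630; Σ_t [0,0]: t=0:+1/144 = 1/144; (3j)²=1/18 [(2 2 4; -1 -2 3)], sign=-1
B: triangle coeff Δ(2,2,4) = 1/630; Σ_t [0,0]: t=0:+1/24 = 1/24; (3j)²=1/21 [(2 2 4; 0 1 -1)], sign=-1
I_A²/I_B² = (1/18)/(1/21) = 7/6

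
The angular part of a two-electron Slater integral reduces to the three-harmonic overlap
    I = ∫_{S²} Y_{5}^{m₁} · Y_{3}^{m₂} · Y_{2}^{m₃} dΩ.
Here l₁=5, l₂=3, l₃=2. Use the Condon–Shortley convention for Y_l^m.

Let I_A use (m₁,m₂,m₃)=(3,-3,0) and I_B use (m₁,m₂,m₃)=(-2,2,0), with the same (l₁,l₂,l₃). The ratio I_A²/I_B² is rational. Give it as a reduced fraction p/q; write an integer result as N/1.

l's match ⇒ only the (l;m) 3-j factors differ between A and B.
A: triangle coeff Δ(5,3,2) = 1/2310; Σ_t [0,0]: t=0:+1/2880 = 1/2880; (3j)²=2/165 [(5 3 2; 3 -3 0)], sign=+1
B: triangle coeff Δ(5,3,2) = 1/2310; Σ_t [5,5]: t=5:−1/480 = -1/480; (3j)²=3/110 [(5 3 2; -2 2 0)], sign=-1
I_A²/I_B² = (2/165)/(3/110) = 4/9

4/9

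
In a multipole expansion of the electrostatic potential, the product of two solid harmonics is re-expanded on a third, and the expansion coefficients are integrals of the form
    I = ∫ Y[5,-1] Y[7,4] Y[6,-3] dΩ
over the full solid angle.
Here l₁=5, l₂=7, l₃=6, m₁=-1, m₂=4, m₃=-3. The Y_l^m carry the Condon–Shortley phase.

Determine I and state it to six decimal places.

Rules hold: Σm=0, L=18 even, 2≤6≤12.
N = 11·15·13 = 2145
Δ = 6!·4!·8!/19! = 1/174594420
Racah Σ t=1..5: t=1:−1/4147200 t=2:+1/207360 t=3:−1/82944 t=4:+1/207360 t=5:−1/4147200 = -1/345600
⇒ 3j(5 7 6; 0 0 0)² = 420/46189, sgn -1
Racah Σ t=3..6: t=3:−1/8709120 t=4:+1/967680 t=5:−1/1036800 t=6:+1/12441600 = 1/29030400
⇒ 3j(5 7 6; -1 4 -3)² = 9/146965, sgn -1
4πI² = N·(3j₀)²·(3jₘ)² = 1620/1356277
I = +1·√(0.00119445/4π) = 0.00974941

0.009749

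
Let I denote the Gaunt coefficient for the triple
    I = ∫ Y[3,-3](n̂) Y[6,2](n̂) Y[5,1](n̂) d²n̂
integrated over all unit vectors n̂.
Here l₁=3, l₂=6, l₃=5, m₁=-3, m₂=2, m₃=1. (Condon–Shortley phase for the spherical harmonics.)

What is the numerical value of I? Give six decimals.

-0.174062

m-sum 0 ✓  L=14 even ✓  3≤5≤9 ✓
Π(2lᵢ+1) = 7×13×11 = 1001
triangle coeff Δ(3,6,5) = 1/675675
Σ_t [1,3]: t=1:−1/8640 t=2:+1/2304 t=3:−1/8640 = 7/34560
(3j)²=7/429 [(3 6 5; 0 0 0)], sign=-1
Σ_t [4,4]: t=4:+1/27648 = 1/27648
(3j)²=10/429 [(3 6 5; -3 2 1)], sign=+1
⇒ 4πI² = 490/1287
I = (-1)√(490/1287/(4π)) = -0.17406195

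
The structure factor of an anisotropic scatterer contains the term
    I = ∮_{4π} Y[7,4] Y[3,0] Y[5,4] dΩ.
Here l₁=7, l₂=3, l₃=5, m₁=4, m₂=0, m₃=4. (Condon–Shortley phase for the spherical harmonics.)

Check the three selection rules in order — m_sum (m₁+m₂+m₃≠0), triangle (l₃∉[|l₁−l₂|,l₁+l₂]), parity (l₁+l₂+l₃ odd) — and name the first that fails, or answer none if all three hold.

Σmᵢ = 8  ✗
l₃∈[|l₁−l₂|,l₁+l₂]=[4,10], have l₃=5
Σlᵢ = 15 ⇒ odd

m_sum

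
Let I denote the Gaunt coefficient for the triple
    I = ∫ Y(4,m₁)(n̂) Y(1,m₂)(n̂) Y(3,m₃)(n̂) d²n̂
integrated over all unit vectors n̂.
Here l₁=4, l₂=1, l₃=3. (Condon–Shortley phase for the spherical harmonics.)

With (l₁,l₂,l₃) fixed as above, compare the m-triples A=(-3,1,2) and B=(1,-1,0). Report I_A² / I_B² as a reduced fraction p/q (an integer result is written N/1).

21/10

l's match ⇒ only the (l;m) 3-j factors differ between A and B.
A: triangle coeff Δ(4,1,3) = 1/252; Σ_t [2,2]: t=2:+1/240 = 1/240; (3j)²=1/12 [(4 1 3; -3 1 2)], sign=-1
B: triangle coeff Δ(4,1,3) = 1/252; Σ_t [0,0]: t=0:+1/72 = 1/72; (3j)²=5/126 [(4 1 3; 1 -1 0)], sign=-1
I_A²/I_B² = (1/12)/(5/126) = 21/10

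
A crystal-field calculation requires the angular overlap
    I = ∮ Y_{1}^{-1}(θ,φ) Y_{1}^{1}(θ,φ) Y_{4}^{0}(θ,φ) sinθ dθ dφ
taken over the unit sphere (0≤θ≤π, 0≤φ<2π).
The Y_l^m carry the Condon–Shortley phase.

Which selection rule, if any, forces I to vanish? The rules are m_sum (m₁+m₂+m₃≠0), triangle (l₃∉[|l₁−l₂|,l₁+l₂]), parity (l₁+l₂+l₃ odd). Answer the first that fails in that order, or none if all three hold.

triangle

azimuthal sum: -1 + 1 + 0 = 0  ✓
0 ≤ 4 ≤ 2 (triangle on l)  ✗
L = 1 + 1 + 4 = 6 (even)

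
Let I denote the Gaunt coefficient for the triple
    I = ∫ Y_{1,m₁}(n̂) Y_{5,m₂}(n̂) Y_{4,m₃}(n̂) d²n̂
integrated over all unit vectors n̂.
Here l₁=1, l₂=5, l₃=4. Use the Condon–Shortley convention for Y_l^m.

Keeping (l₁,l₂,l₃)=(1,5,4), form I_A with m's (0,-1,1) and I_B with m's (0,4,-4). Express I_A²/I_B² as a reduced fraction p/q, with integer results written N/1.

8/3

l's match ⇒ only the (l;m) 3-j factors differ between A and B.
A: triangle coeff Δ(1,5,4) = 1/495; Σ_t [1,1]: t=1:−1/720 = -1/720; (3j)²=8/165 [(1 5 4; 0 -1 1)], sign=+1
B: triangle coeff Δ(1,5,4) = 1/495; Σ_t [1,1]: t=1:−1/40320 = -1/40320; (3j)²=1/55 [(1 5 4; 0 4 -4)], sign=-1
I_A²/I_B² = (8/165)/(1/55) = 8/3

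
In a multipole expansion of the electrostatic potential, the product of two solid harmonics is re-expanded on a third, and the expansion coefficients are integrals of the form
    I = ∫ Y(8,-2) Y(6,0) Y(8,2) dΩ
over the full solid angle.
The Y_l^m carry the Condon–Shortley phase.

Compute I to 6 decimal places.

-0.001790

Rules hold: Σm=0, L=22 even, 2≤8≤14.
N = 17·13·17 = 3757
Δ = 6!·10!·6!/23! = 1/13742520792
Racah Σ t=0..6: t=0:+1/41803776000 t=1:−1/435456000 t=2:+1/39813120 t=3:−1/18662400 t=4:+1/39813120 t=5:−1/435456000 t=6:+1/41803776000 = -11/1393459200
⇒ 3j(8 6 8; 0 0 0)² = 600/96577, sgn -1
Racah Σ t=0..6: t=0:+1/1881169920000 t=1:−1/5225472000 t=2:+1/185794560 t=3:−1/39191040 t=4:+1/39813120 t=5:−1/207360000 t=6:+1/8957952000 = 11/134369280000
⇒ 3j(8 6 8; -2 0 2)² = 1/579462, sgn +1
4πI² = N·(3j₀)²·(3jₘ)² = 100/2482597
I = -1·√(4.02804e-05/4π) = -0.00179037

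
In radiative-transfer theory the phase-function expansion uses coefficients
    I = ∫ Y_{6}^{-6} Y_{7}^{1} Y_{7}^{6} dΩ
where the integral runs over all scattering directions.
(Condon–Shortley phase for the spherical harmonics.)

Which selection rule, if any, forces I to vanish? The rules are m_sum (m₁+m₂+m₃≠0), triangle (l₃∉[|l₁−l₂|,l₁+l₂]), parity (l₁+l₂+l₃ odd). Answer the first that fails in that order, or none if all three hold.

m₁+m₂+m₃ = -6 + 1 + 6 = 1  ✗
triangle: |6−7|=1 ≤ l₃=7 ≤ 6+7=13
parity: l₁+l₂+l₃ = 20 is even

m_sum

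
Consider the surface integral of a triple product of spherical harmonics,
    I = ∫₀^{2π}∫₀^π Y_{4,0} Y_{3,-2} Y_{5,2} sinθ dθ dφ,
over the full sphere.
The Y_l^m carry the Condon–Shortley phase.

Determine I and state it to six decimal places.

-0.065427

Checks pass: Σm=0; 12 even; l₃=5∈[1,7].
(2·4+1)(2·3+1)(2·5+1) = 693
Δ: 2! 6! 4! / 13! → 1/180180
sum: t=0:+1/576 t=1:−1/144 t=2:+1/576 = -1/288
3j²(4 3 5; 0 0 0) = Δ·Π!·Σ² = 20/1001  (sign +1)
sum: t=0:+1/576 t=1:−1/864 = 1/1728
3j²(4 3 5; 0 -2 2) = Δ·Π!·Σ² = 5/1287  (sign -1)
combine: 4πI² = 693·20/1001·5/1287 = 100/1859
take √, sign -1: I = -0.06542675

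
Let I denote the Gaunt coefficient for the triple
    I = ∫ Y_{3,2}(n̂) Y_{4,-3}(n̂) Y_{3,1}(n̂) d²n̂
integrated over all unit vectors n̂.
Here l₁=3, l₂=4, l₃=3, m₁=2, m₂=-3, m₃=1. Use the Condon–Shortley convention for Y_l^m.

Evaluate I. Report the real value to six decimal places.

-0.095955

m-sum 0 ✓  L=10 even ✓  1≤3≤7 ✓
Π(2lᵢ+1) = 7×9×7 = 441
triangle coeff Δ(3,4,3) = 1/34650
Σ_t [1,3]: t=1:−1/72 t=2:+1/16 t=3:−1/72 = 5/144
(3j)²=2/77 [(3 4 3; 0 0 0)], sign=-1
Σ_t [0,1]: t=0:+1/144 t=1:−1/288 = 1/288
(3j)²=1/99 [(3 4 3; 2 -3 1)], sign=+1
⇒ 4πI² = 14/121
I = (-1)√(14/121/(4π)) = -0.09595473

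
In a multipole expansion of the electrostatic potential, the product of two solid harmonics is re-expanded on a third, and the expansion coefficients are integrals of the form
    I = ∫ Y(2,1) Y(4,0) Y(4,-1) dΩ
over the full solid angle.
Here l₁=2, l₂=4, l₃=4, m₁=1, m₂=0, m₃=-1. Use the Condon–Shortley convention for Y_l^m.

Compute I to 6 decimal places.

-0.044869

Checks pass: Σm=0; 10 even; l₃=4∈[2,6].
(2·2+1)(2·4+1)(2·4+1) = 405
Δ: 2! 2! 6! / 11! → 1/13860
sum: t=0:+1/192 t=1:−1/36 t=2:+1/192 = -5/288
3j²(2 4 4; 0 0 0) = Δ·Π!·Σ² = 20/693  (sign -1)
sum: t=0:+1/96 t=1:−1/72 = -1/288
3j²(2 4 4; 1 0 -1) = Δ·Π!·Σ² = 1/462  (sign +1)
combine: 4πI² = 405·20/693·1/462 = 150/5929
take √, sign -1: I = -0.04486937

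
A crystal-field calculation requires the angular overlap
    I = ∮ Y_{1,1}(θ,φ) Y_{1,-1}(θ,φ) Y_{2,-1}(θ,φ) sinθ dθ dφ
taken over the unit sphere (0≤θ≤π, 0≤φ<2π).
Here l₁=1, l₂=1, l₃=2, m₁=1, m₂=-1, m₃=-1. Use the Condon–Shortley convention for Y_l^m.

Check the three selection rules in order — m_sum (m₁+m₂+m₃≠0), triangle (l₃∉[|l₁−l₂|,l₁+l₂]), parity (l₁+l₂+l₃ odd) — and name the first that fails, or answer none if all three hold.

Σmᵢ = -1  ✗
l₃∈[|l₁−l₂|,l₁+l₂]=[0,2], have l₃=2
Σlᵢ = 4 ⇒ even

m_sum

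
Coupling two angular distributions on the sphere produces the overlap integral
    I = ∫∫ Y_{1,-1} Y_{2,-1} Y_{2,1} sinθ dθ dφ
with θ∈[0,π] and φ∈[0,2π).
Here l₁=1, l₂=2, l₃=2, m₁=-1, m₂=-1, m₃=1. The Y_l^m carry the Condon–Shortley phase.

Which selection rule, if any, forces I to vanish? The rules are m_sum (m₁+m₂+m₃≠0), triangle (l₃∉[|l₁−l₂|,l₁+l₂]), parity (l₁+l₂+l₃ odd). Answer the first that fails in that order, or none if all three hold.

azimuthal sum: -1 − 1 + 1 = -1  ✗
1 ≤ 2 ≤ 3 (triangle on l)
L = 1 + 2 + 2 = 5 (odd)

m_sum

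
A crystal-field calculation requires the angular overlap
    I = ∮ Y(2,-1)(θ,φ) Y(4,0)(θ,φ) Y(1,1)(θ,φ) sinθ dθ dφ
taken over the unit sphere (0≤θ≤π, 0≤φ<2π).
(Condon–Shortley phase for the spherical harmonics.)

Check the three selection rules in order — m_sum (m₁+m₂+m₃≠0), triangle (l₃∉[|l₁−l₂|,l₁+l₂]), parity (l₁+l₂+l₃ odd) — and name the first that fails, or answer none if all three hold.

triangle

m₁+m₂+m₃ = -1 + 0 + 1 = 0  ✓
triangle: |2−4|=2 ≤ l₃=1 ≤ 2+4=6  ✗
parity: l₁+l₂+l₃ = 7 is odd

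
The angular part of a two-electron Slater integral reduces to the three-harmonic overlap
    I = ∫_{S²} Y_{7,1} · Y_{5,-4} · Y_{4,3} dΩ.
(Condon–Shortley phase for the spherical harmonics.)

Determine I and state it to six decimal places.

0.090705

m-sum 0 ✓  L=16 even ✓  2≤4≤12 ✓
Π(2lᵢ+1) = 15×11×9 = 1485
triangle coeff Δ(7,5,4) = 1/6126120
Σ_t [3,5]: t=3:−1/69120 t=4:+1/20736 t=5:−1/69120 = 1/51840
(3j)²=280/21879 [(7 5 4; 0 0 0)], sign=+1
Σ_t [0,1]: t=0:+1/29030400 t=1:−1/1209600 = -23/29030400
(3j)²=529/97240 [(7 5 4; 1 -4 3)], sign=+1
⇒ 4πI² = 55545/537251
I = (+1)√(55545/537251/(4π)) = 0.09070452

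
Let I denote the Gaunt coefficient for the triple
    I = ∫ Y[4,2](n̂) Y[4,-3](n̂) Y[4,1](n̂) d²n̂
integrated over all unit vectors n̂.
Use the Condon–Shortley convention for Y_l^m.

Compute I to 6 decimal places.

Rules hold: Σm=0, L=12 even, 0≤4≤8.
N = 9·9·9 = 729
Δ = 4!·4!·4!/13! = 1/450450
Racah Σ t=0..4: t=0:+1/13824 t=1:−1/216 t=2:+1/64 t=3:−1/216 t=4:+1/13824 = 5/768
⇒ 3j(4 4 4; 0 0 0)² = 18/1001, sgn +1
Racah Σ t=0..1: t=0:+1/576 t=1:−1/864 = 1/1728
⇒ 3j(4 4 4; 2 -3 1)² = 5/1287, sgn -1
4πI² = N·(3j₀)²·(3jₘ)² = 7290/143143
I = -1·√(0.0509281/4π) = -0.06366105

-0.063661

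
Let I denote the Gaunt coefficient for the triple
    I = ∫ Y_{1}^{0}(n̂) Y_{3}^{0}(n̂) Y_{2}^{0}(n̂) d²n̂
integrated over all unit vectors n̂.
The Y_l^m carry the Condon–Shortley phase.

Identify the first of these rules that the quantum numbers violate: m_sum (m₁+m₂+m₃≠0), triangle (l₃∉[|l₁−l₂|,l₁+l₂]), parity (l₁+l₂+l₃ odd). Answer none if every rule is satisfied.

none

azimuthal sum: 0 + 0 + 0 = 0  ✓
2 ≤ 2 ≤ 4 (triangle on l)  ✓
L = 1 + 3 + 2 = 6 (even)  ✓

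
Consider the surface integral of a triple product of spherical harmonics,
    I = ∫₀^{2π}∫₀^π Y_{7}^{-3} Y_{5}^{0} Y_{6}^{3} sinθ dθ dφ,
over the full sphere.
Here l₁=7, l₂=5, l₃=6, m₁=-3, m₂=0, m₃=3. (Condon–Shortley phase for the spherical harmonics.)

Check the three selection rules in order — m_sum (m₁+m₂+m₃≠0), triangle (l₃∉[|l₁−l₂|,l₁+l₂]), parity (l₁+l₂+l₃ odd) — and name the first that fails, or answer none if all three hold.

none

azimuthal sum: -3 + 0 + 3 = 0  ✓
2 ≤ 6 ≤ 12 (triangle on l)  ✓
L = 7 + 5 + 6 = 18 (even)  ✓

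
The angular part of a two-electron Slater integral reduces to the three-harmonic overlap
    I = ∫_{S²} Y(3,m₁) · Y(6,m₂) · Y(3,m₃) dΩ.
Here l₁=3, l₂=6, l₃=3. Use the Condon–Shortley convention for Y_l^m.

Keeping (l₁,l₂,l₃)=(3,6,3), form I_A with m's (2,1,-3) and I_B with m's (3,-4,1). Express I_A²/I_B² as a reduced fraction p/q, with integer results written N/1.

Shared (l₁,l₂,l₃)=(3,6,3): N and (l;000)² cancel in I_A²/I_B².
A: Δ = 6!·0!·6!/13! = 1/12012; Racah Σ t=1..1: t=1:−1/86400 = -1/86400; ⇒ 3j(3 6 3; 2 1 -3)² = 1/1716, sgn -1
B: Δ = 6!·0!·6!/13! = 1/12012; Racah Σ t=0..0: t=0:+1/34560 = 1/34560; ⇒ 3j(3 6 3; 3 -4 1)² = 5/286, sgn +1
I_A²/I_B² = (1/1716)/(5/286) = 1/30

1/30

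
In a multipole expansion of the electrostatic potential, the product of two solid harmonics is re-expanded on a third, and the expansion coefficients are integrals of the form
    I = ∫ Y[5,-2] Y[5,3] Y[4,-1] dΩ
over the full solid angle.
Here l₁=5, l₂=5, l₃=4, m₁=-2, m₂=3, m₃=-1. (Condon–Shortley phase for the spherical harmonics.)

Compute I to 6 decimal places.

-0.118854

m-sum 0 ✓  L=14 even ✓  0≤4≤10 ✓
Π(2lᵢ+1) = 11×11×9 = 1089
triangle coeff Δ(5,5,4) = 1/3153150
Σ_t [1,5]: t=1:−1/69120 t=2:+1/1728 t=3:−1/576 t=4:+1/1728 t=5:−1/69120 = -7/11520
(3j)²=2/143 [(5 5 4; 0 0 0)], sign=-1
Σ_t [4,6]: t=4:+1/6912 t=5:−1/2880 t=6:+1/17280 = -1/6912
(3j)²=5/429 [(5 5 4; -2 3 -1)], sign=+1
⇒ 4πI² = 30/169
I = (-1)√(30/169/(4π)) = -0.11885360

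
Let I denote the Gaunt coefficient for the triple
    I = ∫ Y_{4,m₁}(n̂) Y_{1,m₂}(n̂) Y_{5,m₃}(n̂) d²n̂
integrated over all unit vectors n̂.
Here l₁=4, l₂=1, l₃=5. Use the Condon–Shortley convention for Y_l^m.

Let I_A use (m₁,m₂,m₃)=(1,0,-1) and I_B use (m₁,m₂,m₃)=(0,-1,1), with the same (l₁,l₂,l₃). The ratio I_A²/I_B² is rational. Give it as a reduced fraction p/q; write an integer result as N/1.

8/5

Same 4,1,5: normalisation and zero-m 3j drop out of the ratio.
A: Δ: 0! 8! 2! / 11! → 1/495; sum: t=0:+1/720 = 1/720; 3j²(4 1 5; 1 0 -1) = Δ·Π!·Σ² = 8/165  (sign +1)
B: Δ: 0! 8! 2! / 11! → 1/495; sum: t=0:+1/1152 = 1/1152; 3j²(4 1 5; 0 -1 1) = Δ·Π!·Σ² = 1/33  (sign +1)
I_A²/I_B² = (8/165)/(1/33) = 8/5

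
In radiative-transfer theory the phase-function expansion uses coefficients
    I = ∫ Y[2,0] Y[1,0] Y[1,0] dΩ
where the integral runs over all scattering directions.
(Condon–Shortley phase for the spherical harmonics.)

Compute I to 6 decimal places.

Checks pass: Σm=0; 4 even; l₃=1∈[1,3].
(2·2+1)(2·1+1)(2·1+1) = 45
Δ: 2! 2! 0! / 5! → 1/30
sum: t=1:−1/1 = -1/1
3j²(2 1 1; 0 0 0) = Δ·Π!·Σ² = 2/15  (sign +1)
(m-triple is (0,0,0) — same symbol as above.)
combine: 4πI² = 45·2/15·2/15 = 4/5
take √, sign +1: I = 0.25231325

0.252313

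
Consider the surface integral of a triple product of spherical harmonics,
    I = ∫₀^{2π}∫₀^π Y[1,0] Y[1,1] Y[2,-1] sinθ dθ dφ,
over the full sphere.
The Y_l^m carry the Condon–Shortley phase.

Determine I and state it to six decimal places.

-0.218510

Checks pass: Σm=0; 4 even; l₃=2∈[0,2].
(2·1+1)(2·1+1)(2·2+1) = 45
Δ: 0! 2! 2! / 5! → 1/30
sum: t=0:+1/1 = 1/1
3j²(1 1 2; 0 0 0) = Δ·Π!·Σ² = 2/15  (sign +1)
sum: t=0:+1/2 = 1/2
3j²(1 1 2; 0 1 -1) = Δ·Π!·Σ² = 1/10  (sign -1)
combine: 4πI² = 45·2/15·1/10 = 3/5
take √, sign -1: I = -0.21850969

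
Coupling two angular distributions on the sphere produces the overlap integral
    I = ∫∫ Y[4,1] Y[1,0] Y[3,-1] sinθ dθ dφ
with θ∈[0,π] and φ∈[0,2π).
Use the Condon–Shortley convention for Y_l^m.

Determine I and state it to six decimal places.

m-sum 0 ✓  L=8 even ✓  3≤3≤5 ✓
Π(2lᵢ+1) = 9×3×7 = 189
triangle coeff Δ(4,1,3) = 1/252
Σ_t [1,1]: t=1:−1/36 = -1/36
(3j)²=4/63 [(4 1 3; 0 0 0)], sign=+1
Σ_t [1,1]: t=1:−1/48 = -1/48
(3j)²=5/84 [(4 1 3; 1 0 -1)], sign=-1
⇒ 4πI² = 5/7
I = (-1)√(5/7/(4π)) = -0.23841361

-0.238414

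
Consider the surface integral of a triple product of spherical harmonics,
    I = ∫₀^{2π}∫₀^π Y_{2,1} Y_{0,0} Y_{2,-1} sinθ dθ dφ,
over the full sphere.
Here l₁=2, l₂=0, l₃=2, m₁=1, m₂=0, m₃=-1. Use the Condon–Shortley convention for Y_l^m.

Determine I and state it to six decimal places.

Rules hold: Σm=0, L=4 even, 2≤2≤2.
N = 5·1·5 = 25
Δ = 0!·4!·0!/5! = 1/5
Racah Σ t=0..0: t=0:+1/4 = 1/4
⇒ 3j(2 0 2; 0 0 0)² = 1/5, sgn +1
Racah Σ t=0..0: t=0:+1/6 = 1/6
⇒ 3j(2 0 2; 1 0 -1)² = 1/5, sgn -1
4πI² = N·(3j₀)²·(3jₘ)² = 1/1
I = -1·√(1/4π) = -0.28209479

-0.282095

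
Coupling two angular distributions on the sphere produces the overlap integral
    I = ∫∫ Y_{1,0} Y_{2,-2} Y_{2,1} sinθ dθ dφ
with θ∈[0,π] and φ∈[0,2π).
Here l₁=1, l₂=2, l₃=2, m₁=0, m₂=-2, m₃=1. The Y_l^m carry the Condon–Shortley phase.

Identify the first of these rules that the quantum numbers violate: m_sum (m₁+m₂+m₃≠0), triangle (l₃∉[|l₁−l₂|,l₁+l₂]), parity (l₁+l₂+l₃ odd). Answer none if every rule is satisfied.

m₁+m₂+m₃ = 0 − 2 + 1 = -1  ✗
triangle: |1−2|=1 ≤ l₃=2 ≤ 1+2=3
parity: l₁+l₂+l₃ = 5 is odd

m_sum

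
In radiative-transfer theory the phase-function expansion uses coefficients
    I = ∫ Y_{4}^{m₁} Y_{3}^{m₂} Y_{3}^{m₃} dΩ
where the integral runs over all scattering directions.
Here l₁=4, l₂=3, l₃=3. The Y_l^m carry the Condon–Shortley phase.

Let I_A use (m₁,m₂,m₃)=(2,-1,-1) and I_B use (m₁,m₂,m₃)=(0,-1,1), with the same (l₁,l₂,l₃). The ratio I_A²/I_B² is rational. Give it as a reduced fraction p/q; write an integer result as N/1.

40/1

l's match ⇒ only the (l;m) 3-j factors differ between A and B.
A: triangle coeff Δ(4,3,3) = 1/34650; Σ_t [0,2]: t=0:+1/192 t=1:−1/36 t=2:+1/192 = -5/288; (3j)²=20/693 [(4 3 3; 2 -1 -1)], sign=-1
B: triangle coeff Δ(4,3,3) = 1/34650; Σ_t [0,2]: t=0:+1/1152 t=1:−1/36 t=2:+1/32 = 5/1152; (3j)²=1/1386 [(4 3 3; 0 -1 1)], sign=+1
I_A²/I_B² = (20/693)/(1/1386) = 40/1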